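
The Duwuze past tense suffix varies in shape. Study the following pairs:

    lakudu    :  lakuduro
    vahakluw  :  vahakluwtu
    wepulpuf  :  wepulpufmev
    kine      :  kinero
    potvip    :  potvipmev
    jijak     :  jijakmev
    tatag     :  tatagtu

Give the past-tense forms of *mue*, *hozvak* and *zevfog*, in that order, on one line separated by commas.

The suffix is conditioned by the final sound: -mev when the stem ends in a voiceless consonant (*wepulpuf*, *potvip*, *jijak*); -tu when the stem ends in a voiced consonant (*vahakluw*, *tatag*); -ro when the stem ends in a vowel (*lakudu*, *kine*).
*mue*: final sound = /e/, a vowel → -ro → *muero*.
*hozvak* — final sound /k/ (a voiceless consonant) → -mev → *hozvakmev*.
*zevfog*: final sound = /g/, a voiced consonant → -tu → *zevfogtu*.

muero, hozvakmev, zevfogtu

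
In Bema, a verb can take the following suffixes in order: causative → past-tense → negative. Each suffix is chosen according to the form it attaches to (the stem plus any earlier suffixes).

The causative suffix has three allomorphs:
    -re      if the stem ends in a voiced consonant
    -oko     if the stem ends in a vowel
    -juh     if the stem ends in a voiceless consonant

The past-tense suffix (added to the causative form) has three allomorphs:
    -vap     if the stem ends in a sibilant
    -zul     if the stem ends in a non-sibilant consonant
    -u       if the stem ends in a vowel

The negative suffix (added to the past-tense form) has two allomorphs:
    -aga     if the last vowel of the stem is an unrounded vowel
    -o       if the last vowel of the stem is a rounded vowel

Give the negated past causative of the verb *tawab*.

Since the final sound of *tawab* is /b/ (a voiced consonant), it takes -re, giving *tawabre*.
Since the final sound of the causative form *tawabre* is /e/ (a vowel), it takes -u, giving *tawabreu*.
Since the last vowel of the past-tense form *tawabreu* is /u/ (a rounded vowel), it takes -o, giving *tawabreuo*.

tawabreuo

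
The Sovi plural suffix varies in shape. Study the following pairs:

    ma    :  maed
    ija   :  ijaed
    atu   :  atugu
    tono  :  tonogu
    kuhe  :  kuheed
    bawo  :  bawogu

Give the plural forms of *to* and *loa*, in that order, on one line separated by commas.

togu, loaed

The suffix is conditioned by the last vowel: -gu when the last vowel of the stem is a rounded vowel (*atu*, *tono*, *bawo*); -ed when the last vowel of the stem is an unrounded vowel (*ma*, *ija*, *kuhe*).
The last vowel of *to* is /o/, which is a rounded vowel, so the suffix is -gu, giving *togu*.
Since the last vowel of *loa* is /a/ (an unrounded vowel), it takes -ed, giving *loaed*.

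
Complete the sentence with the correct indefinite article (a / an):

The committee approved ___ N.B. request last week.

an

The indefinite article is chosen by the initial *sound* of the following word, not its spelling.
The initialism *N.B.* is read letter by letter; the first letter, N, is pronounced /ɛn/, which begins with a vowel sound.
So the article is *an*: The committee approved an N.B. request last week.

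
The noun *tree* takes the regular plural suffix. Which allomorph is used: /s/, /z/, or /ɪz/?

The stem *tree* ends in a voiced non-sibilant sound.
The plural suffix surfaces as /ɪz/ after sibilants, /s/ after other voiceless consonants, and /z/ after other voiced sounds.
So the plural -s on *tree* is pronounced /z/.

/z/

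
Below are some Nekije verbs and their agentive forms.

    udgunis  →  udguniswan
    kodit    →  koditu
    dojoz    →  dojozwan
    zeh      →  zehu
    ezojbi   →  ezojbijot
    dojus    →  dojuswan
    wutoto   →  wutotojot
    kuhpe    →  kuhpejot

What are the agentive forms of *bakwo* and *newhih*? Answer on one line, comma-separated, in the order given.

bakwojot, newhihu

Looking at the final sound of each stem: -wan when the stem ends in a sibilant (*udgunis*, *dojoz*, *dojus*); -u when the stem ends in a non-sibilant consonant (*kodit*, *zeh*); -jot when the stem ends in a vowel (*ezojbi*, *wutoto*, *kuhpe*).
*bakwo*: final sound = /o/, a vowel → -jot → *bakwojot*.
The final sound of *newhih* is /h/, which is a non-sibilant consonant, so the suffix is -u, giving *newhihu*.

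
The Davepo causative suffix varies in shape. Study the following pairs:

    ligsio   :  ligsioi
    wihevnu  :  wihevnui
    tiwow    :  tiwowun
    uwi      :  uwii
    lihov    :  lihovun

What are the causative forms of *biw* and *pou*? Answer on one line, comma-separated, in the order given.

The pattern is consonant vs. vowel: -un when the stem ends in a consonant (*tiwow*, *lihov*); -i when the stem ends in a vowel (*ligsio*, *wihevnu*, *uwi*).
The final sound of *biw* is /w/, which is a consonant, so the suffix is -un, giving *biwun*.
*pou* — final sound /u/ (a vowel) → -i → *poui*.

biwun, poui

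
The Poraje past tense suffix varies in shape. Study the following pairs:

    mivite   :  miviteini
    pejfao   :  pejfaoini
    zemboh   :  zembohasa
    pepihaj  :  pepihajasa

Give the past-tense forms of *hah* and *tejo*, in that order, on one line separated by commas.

hahasa, tejoini

The alternation tracks the final sound of the stem — -asa when the stem ends in a consonant (*zemboh*, *pepihaj*); -ini when the stem ends in a vowel (*mivite*, *pejfao*).
The final sound of *hah* is /h/, which is a consonant, so the suffix is -asa, giving *hahasa*.
The final sound of *tejo* is /o/, which is a vowel, so the suffix is -ini, giving *tejoini*.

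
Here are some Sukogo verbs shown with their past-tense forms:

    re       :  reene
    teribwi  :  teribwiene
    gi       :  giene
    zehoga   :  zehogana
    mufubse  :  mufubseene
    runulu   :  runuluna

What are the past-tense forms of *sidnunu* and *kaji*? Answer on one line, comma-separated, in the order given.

sidnununa, kajiene

The alternation tracks the last vowel of the stem — -ene when the last vowel of the stem is a front vowel (*re*, *teribwi*, *gi*, *mufubse*); -na when the last vowel of the stem is a back vowel (*zehoga*, *runulu*).
The last vowel of *sidnunu* is /u/, which is a back vowel, so the suffix is -na, giving *sidnununa*.
The last vowel of *kaji* is /i/, which is a front vowel, so the suffix is -ene, giving *kajiene*.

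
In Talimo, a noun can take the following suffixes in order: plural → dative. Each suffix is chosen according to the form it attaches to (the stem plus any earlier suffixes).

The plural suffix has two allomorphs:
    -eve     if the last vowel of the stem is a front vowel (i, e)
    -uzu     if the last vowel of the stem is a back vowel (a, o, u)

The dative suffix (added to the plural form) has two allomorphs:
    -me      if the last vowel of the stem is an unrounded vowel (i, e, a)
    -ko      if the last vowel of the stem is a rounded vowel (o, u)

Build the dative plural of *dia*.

Since the last vowel of *dia* is /a/ (a back vowel), it takes -uzu, giving *diauzu*.
The plural form *diauzu*: last vowel = /u/, a rounded vowel → -ko → *diauzuko*.

diauzuko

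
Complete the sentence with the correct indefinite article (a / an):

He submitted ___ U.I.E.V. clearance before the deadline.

a

The indefinite article is chosen by the initial *sound* of the following word, not its spelling.
The initialism *U.I.E.V.* is read letter by letter; the first letter, U, is pronounced /juː/, which begins with a consonant sound.
So the article is *a*: He submitted a U.I.E.V. clearance before the deadline.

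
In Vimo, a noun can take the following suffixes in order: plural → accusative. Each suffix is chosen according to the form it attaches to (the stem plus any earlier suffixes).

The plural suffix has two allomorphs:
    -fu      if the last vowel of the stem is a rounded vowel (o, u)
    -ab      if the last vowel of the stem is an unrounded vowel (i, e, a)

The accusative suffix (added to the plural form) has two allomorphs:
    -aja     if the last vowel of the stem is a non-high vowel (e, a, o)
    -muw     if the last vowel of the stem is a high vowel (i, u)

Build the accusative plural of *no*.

nofumuw

Since the last vowel of *no* is /o/ (a rounded vowel), it takes -fu, giving *nofu*.
The last vowel of the plural form *nofu* is /u/, which is a high vowel, so the accusative suffix is -muw, giving *nofumuw*.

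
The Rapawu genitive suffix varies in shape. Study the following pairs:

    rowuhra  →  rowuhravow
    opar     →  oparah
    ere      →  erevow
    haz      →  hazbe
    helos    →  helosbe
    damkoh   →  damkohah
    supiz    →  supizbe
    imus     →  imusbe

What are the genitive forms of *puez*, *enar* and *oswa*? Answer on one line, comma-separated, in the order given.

Looking at the final sound of each stem: -be when the stem ends in a sibilant (*haz*, *helos*, *supiz*, *imus*); -ah when the stem ends in a non-sibilant consonant (*opar*, *damkoh*); -vow when the stem ends in a vowel (*rowuhra*, *ere*).
*puez* — final sound /z/ (a sibilant) → -be → *puezbe*.
*enar* — final sound /r/ (a non-sibilant consonant) → -ah → *enarah*.
The final sound of *oswa* is /a/, which is a vowel, so the suffix is -vow, giving *oswavow*.

puezbe, enarah, oswavow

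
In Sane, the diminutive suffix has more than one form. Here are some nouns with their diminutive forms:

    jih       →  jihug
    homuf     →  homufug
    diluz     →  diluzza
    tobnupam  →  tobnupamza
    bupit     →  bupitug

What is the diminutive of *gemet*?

The pattern is voicing of the final consonant: -ug when the stem ends in a voiceless consonant (*jih*, *homuf*, *bupit*); -za when the stem ends in a voiced consonant (*diluz*, *tobnupam*).
The final consonant of *gemet* is /t/, which is voiceless, so the suffix is -ug, giving *gemetug*.

gemetug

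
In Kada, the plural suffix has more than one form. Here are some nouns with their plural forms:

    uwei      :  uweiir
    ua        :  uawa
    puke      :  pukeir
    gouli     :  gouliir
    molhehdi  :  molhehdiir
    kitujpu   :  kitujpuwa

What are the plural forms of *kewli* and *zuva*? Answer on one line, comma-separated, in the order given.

The pattern is front/back vowel harmony: -ir when the last vowel of the stem is a front vowel (*uwei*, *puke*, *gouli*, *molhehdi*); -wa when the last vowel of the stem is a back vowel (*ua*, *kitujpu*).
Since the last vowel of *kewli* is /i/ (a front vowel), it takes -ir, giving *kewliir*.
*zuva* — last vowel /a/ (a back vowel) → -wa → *zuvawa*.

kewliir, zuvawa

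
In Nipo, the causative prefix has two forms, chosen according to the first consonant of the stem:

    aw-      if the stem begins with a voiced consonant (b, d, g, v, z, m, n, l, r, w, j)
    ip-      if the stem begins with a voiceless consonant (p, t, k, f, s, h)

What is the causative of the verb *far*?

*far* — first consonant /f/ (voiceless) → ip- → *ipfar*.

ipfar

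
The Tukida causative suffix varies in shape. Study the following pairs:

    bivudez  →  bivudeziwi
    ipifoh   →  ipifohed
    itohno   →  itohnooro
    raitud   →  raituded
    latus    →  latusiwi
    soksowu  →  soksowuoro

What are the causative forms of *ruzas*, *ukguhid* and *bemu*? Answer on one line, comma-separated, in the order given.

ruzasiwi, ukguhided, bemuoro

The alternation tracks the final sound of the stem — -iwi when the stem ends in a sibilant (*bivudez*, *latus*); -ed when the stem ends in a non-sibilant consonant (*ipifoh*, *raitud*); -oro when the stem ends in a vowel (*itohno*, *soksowu*).
*ruzas*: final sound = /s/, a sibilant → -iwi → *ruzasiwi*.
*ukguhid* — final sound /d/ (a non-sibilant consonant) → -ed → *ukguhided*.
The final sound of *bemu* is /u/, which is a vowel, so the suffix is -oro, giving *bemuoro*.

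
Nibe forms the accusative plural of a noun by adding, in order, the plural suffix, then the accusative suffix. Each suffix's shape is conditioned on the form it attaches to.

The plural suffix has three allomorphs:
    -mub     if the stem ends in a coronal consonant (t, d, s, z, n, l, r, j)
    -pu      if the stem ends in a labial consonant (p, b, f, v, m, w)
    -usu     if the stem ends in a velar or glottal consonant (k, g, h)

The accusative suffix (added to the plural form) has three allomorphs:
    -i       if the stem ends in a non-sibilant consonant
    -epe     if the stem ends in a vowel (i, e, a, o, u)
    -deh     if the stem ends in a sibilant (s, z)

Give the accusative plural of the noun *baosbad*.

*baosbad*: final consonant = /d/, coronal → -mub → *baosbadmub*.
Since the final sound of the plural form *baosbadmub* is /b/ (a non-sibilant consonant), it takes -i, giving *baosbadmubi*.

baosbadmubi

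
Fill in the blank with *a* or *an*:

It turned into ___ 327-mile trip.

a

The indefinite article is chosen by the initial *sound* of the following word, not its spelling.
The number *327* is spoken "three hundred …", beginning with /θriː/ — a consonant sound.
So the article is *a*: It turned into a 327-mile trip.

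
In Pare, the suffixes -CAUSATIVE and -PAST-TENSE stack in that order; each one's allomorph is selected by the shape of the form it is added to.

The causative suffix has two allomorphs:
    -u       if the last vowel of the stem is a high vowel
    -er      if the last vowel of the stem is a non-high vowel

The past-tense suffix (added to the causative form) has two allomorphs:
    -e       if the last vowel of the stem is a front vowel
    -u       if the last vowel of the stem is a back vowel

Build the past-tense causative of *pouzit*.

*pouzit* — last vowel /i/ (a high vowel) → -u → *pouzitu*.
Since the last vowel of the causative form *pouzitu* is /u/ (a back vowel), it takes -u, giving *pouzituu*.

pouzituu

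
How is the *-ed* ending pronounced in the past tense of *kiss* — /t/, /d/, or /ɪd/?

/t/

The stem *kiss* ends in a voiceless consonant other than /t/.
The -ed suffix is realized as /ɪd/ after /t, d/; as /t/ after other voiceless consonants; and as /d/ after other voiced sounds.
So -ed on *kiss* is pronounced /t/.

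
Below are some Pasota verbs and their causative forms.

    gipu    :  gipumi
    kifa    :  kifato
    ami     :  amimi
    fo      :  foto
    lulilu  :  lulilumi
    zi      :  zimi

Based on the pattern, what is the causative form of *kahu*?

kahumi

The suffix is conditioned by the last vowel: -mi when the last vowel of the stem is a high vowel (*gipu*, *ami*, *lulilu*, *zi*); -to when the last vowel of the stem is a non-high vowel (*kifa*, *fo*).
Since the last vowel of *kahu* is /u/ (a high vowel), it takes -mi, giving *kahumi*.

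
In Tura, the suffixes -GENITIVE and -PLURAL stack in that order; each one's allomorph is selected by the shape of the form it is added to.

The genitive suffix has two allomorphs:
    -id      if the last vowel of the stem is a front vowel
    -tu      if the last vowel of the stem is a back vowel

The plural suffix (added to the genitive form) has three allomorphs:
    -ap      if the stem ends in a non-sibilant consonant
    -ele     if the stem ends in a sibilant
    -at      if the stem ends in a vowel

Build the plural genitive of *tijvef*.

tijvefidap

The last vowel of *tijvef* is /e/, which is a front vowel, so the genitive suffix is -id, giving *tijvefid*.
The genitive form *tijvefid*: final sound = /d/, a non-sibilant consonant → -ap → *tijvefidap*.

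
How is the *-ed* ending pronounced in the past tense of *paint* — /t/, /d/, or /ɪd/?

The stem *paint* ends in /t/ or /d/.
The -ed suffix is realized as /ɪd/ after /t, d/; as /t/ after other voiceless consonants; and as /d/ after other voiced sounds.
So -ed on *paint* is pronounced /ɪd/.

/ɪd/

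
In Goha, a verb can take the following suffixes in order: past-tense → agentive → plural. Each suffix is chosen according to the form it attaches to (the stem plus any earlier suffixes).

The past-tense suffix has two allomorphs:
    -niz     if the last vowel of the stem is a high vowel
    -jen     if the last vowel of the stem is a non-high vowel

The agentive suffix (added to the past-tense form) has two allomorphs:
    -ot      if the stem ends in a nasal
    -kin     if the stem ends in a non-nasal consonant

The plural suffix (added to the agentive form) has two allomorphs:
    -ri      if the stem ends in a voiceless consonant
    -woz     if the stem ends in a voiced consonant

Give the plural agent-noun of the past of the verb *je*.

jejenotri

*je*: last vowel = /e/, a non-high vowel → -jen → *jejen*.
The past-tense form *jejen*: final consonant = /n/, a nasal → -ot → *jejenot*.
The agentive form *jejenot* — final consonant /t/ (voiceless) → -ri → *jejenotri*.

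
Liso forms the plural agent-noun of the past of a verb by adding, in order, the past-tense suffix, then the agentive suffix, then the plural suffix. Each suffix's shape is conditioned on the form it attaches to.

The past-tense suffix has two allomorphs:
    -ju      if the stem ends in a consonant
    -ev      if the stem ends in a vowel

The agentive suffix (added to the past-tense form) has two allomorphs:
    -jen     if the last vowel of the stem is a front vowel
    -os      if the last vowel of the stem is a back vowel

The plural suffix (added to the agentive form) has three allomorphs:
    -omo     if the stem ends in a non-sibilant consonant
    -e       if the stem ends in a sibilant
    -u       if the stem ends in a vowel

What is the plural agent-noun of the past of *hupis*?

hupisjuose

*hupis*: final sound = /s/, a consonant → -ju → *hupisju*.
The last vowel of the past-tense form *hupisju* is /u/, which is a back vowel, so the agentive suffix is -os, giving *hupisjuos*.
The agentive form *hupisjuos*: final sound = /s/, a sibilant → -e → *hupisjuose*.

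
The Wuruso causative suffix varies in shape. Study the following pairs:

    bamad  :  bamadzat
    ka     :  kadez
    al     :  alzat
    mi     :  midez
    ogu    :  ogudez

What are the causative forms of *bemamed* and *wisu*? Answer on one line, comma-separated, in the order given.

bemamedzat, wisudez

Looking at the final sound of each stem: -zat when the stem ends in a consonant (*bamad*, *al*); -dez when the stem ends in a vowel (*ka*, *mi*, *ogu*).
*bemamed* — final sound /d/ (a consonant) → -zat → *bemamedzat*.
*wisu* — final sound /u/ (a vowel) → -dez → *wisudez*.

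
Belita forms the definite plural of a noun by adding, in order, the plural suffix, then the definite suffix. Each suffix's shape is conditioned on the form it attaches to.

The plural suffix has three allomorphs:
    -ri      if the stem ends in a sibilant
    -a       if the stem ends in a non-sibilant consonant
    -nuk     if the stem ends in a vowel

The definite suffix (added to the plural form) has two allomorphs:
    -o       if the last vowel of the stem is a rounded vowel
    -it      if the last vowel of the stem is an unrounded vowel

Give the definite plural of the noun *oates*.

oatesriit

The final sound of *oates* is /s/, which is a sibilant, so the plural suffix is -ri, giving *oatesri*.
Since the last vowel of the plural form *oatesri* is /i/ (an unrounded vowel), it takes -it, giving *oatesriit*.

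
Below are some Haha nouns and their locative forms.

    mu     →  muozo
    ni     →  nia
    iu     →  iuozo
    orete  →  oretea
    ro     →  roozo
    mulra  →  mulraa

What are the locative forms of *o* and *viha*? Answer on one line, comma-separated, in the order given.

oozo, vihaa

Looking at the last vowel of each stem: -ozo when the last vowel of the stem is a rounded vowel (*mu*, *iu*, *ro*); -a when the last vowel of the stem is an unrounded vowel (*ni*, *orete*, *mulra*).
*o* — last vowel /o/ (a rounded vowel) → -ozo → *oozo*.
*viha* — last vowel /a/ (an unrounded vowel) → -a → *vihaa*.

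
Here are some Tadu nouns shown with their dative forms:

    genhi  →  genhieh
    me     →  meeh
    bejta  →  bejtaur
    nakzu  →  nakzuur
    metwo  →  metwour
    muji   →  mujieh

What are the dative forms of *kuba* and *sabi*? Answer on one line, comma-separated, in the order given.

kubaur, sabieh

The alternation tracks the last vowel of the stem — -eh when the last vowel of the stem is a front vowel (*genhi*, *me*, *muji*); -ur when the last vowel of the stem is a back vowel (*bejta*, *nakzu*, *metwo*).
The last vowel of *kuba* is /a/, which is a back vowel, so the suffix is -ur, giving *kubaur*.
*sabi*: last vowel = /i/, a front vowel → -eh → *sabieh*.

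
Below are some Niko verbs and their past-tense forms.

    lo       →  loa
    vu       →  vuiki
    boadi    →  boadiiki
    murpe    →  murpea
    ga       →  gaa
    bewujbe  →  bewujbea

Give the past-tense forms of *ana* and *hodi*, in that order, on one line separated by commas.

anaa, hodiiki

The suffix is conditioned by the last vowel: -iki when the last vowel of the stem is a high vowel (*vu*, *boadi*); -a when the last vowel of the stem is a non-high vowel (*lo*, *murpe*, *ga*, *bewujbe*).
Since the last vowel of *ana* is /a/ (a non-high vowel), it takes -a, giving *anaa*.
Since the last vowel of *hodi* is /i/ (a high vowel), it takes -iki, giving *hodiiki*.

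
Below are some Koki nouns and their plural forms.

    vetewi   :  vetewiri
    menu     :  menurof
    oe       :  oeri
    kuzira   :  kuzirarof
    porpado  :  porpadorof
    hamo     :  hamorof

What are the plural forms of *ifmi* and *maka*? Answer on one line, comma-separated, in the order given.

The pattern is front/back vowel harmony: -ri when the last vowel of the stem is a front vowel (*vetewi*, *oe*); -rof when the last vowel of the stem is a back vowel (*menu*, *kuzira*, *porpado*, *hamo*).
*ifmi* — last vowel /i/ (a front vowel) → -ri → *ifmiri*.
*maka* — last vowel /a/ (a back vowel) → -rof → *makarof*.

ifmiri, makarof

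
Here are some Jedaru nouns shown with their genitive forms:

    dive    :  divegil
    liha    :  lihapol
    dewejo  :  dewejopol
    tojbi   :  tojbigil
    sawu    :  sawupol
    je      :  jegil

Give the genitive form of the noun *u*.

upol

The suffix is conditioned by the last vowel: -gil when the last vowel of the stem is a front vowel (*dive*, *tojbi*, *je*); -pol when the last vowel of the stem is a back vowel (*liha*, *dewejo*, *sawu*).
*u* — last vowel /u/ (a back vowel) → -pol → *upol*.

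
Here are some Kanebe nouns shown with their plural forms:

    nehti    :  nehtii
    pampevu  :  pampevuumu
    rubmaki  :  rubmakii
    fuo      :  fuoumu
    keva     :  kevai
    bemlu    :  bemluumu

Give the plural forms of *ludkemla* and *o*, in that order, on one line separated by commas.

ludkemlai, oumu

The alternation tracks the last vowel of the stem — -umu when the last vowel of the stem is a rounded vowel (*pampevu*, *fuo*, *bemlu*); -i when the last vowel of the stem is an unrounded vowel (*nehti*, *rubmaki*, *keva*).
The last vowel of *ludkemla* is /a/, which is an unrounded vowel, so the suffix is -i, giving *ludkemlai*.
*o*: last vowel = /o/, a rounded vowel → -umu → *oumu*.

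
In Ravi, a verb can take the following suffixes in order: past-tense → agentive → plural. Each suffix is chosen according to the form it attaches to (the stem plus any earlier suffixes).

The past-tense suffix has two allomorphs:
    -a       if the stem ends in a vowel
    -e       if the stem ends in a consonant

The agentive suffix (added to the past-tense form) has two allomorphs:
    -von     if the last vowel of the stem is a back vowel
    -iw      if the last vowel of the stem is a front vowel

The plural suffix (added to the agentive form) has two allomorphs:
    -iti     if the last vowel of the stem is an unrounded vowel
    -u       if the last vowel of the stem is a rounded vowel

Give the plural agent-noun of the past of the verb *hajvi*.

The final sound of *hajvi* is /i/, which is a vowel, so the past-tense suffix is -a, giving *hajvia*.
The last vowel of the past-tense form *hajvia* is /a/, which is a back vowel, so the agentive suffix is -von, giving *hajviavon*.
Since the last vowel of the agentive form *hajviavon* is /o/ (a rounded vowel), it takes -u, giving *hajviavonu*.

hajviavonu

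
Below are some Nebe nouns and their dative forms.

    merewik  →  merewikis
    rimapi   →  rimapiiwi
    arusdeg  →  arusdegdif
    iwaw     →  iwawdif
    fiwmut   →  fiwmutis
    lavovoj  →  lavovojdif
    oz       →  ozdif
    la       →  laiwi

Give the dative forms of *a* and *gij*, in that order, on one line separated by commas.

aiwi, gijdif

Looking at the final sound of each stem: -is when the stem ends in a voiceless consonant (*merewik*, *fiwmut*); -dif when the stem ends in a voiced consonant (*arusdeg*, *iwaw*, *lavovoj*, *oz*); -iwi when the stem ends in a vowel (*rimapi*, *la*).
*a*: final sound = /a/, a vowel → -iwi → *aiwi*.
Since the final sound of *gij* is /j/ (a voiced consonant), it takes -dif, giving *gijdif*.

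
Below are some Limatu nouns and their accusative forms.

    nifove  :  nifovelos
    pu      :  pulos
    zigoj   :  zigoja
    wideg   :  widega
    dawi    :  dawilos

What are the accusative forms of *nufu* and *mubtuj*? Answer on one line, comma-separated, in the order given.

nufulos, mubtuja

Looking at the final sound of each stem: -a when the stem ends in a consonant (*zigoj*, *wideg*); -los when the stem ends in a vowel (*nifove*, *pu*, *dawi*).
Since the final sound of *nufu* is /u/ (a vowel), it takes -los, giving *nufulos*.
Since the final sound of *mubtuj* is /j/ (a consonant), it takes -a, giving *mubtuja*.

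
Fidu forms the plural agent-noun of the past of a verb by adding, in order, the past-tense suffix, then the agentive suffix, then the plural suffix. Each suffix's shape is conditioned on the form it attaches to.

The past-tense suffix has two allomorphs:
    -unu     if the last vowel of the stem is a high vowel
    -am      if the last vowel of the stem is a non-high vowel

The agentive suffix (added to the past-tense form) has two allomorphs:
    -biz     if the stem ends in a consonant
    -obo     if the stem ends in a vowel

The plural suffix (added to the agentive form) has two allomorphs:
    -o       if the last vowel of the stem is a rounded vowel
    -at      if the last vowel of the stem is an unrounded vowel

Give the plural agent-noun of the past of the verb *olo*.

oloambizat

Since the last vowel of *olo* is /o/ (a non-high vowel), it takes -am, giving *oloam*.
Since the final sound of the past-tense form *oloam* is /m/ (a consonant), it takes -biz, giving *oloambiz*.
The last vowel of the agentive form *oloambiz* is /i/, which is an unrounded vowel, so the plural suffix is -at, giving *oloambizat*.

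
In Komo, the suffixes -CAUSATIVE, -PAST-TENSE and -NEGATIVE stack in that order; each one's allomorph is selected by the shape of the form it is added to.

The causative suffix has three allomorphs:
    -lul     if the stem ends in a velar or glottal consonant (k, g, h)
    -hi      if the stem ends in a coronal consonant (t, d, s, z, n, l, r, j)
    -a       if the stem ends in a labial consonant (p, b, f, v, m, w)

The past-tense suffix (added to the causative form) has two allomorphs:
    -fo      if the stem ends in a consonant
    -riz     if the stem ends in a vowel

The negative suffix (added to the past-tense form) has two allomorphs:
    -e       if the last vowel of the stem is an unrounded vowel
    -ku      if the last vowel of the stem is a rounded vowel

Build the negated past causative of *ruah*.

The final consonant of *ruah* is /h/, which is velar/glottal, so the causative suffix is -lul, giving *ruahlul*.
The causative form *ruahlul* — final sound /l/ (a consonant) → -fo → *ruahlulfo*.
The last vowel of the past-tense form *ruahlulfo* is /o/, which is a rounded vowel, so the negative suffix is -ku, giving *ruahlulfoku*.

ruahlulfoku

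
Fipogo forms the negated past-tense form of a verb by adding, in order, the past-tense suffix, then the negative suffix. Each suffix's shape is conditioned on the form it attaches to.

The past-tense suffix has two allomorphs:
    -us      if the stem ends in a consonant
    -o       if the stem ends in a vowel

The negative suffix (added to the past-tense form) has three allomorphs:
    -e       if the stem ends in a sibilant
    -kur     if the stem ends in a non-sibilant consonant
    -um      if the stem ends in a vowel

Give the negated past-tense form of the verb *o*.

The final sound of *o* is /o/, which is a vowel, so the past-tense suffix is -o, giving *oo*.
The final sound of the past-tense form *oo* is /o/, which is a vowel, so the negative suffix is -um, giving *ooum*.

ooum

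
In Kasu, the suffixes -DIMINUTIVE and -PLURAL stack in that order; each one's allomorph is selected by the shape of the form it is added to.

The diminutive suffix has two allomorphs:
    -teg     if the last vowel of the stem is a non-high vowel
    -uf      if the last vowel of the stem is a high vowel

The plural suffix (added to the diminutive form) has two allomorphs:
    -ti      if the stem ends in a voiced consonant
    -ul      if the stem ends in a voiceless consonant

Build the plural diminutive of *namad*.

namadtegti

The last vowel of *namad* is /a/, which is a non-high vowel, so the diminutive suffix is -teg, giving *namadteg*.
The diminutive form *namadteg*: final consonant = /g/, voiced → -ti → *namadtegti*.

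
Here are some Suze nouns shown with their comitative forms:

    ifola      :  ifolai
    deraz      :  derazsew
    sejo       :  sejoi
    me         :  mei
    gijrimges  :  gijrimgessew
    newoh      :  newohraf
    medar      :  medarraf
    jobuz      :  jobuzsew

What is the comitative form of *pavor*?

pavorraf

The pattern is sibilance of the final sound: -sew when the stem ends in a sibilant (*deraz*, *gijrimges*, *jobuz*); -raf when the stem ends in a non-sibilant consonant (*newoh*, *medar*); -i when the stem ends in a vowel (*ifola*, *sejo*, *me*).
Since the final sound of *pavor* is /r/ (a non-sibilant consonant), it takes -raf, giving *pavorraf*.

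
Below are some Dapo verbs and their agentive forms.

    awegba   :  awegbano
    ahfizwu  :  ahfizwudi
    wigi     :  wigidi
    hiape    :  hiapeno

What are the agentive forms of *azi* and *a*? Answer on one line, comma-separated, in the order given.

azidi, ano

The pattern is height harmony: -di when the last vowel of the stem is a high vowel (*ahfizwu*, *wigi*); -no when the last vowel of the stem is a non-high vowel (*awegba*, *hiape*).
*azi* — last vowel /i/ (a high vowel) → -di → *azidi*.
Since the last vowel of *a* is /a/ (a non-high vowel), it takes -no, giving *ano*.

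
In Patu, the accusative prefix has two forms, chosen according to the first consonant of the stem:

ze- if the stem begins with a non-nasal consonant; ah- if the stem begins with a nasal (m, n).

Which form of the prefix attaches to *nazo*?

*nazo*: first consonant = /n/, a nasal → ah-.

ah-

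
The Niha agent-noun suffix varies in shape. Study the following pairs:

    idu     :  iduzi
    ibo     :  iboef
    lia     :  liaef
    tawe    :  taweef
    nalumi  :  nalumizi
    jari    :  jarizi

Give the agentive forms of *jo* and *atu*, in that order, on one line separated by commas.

joef, atuzi

The suffix is conditioned by the last vowel: -zi when the last vowel of the stem is a high vowel (*idu*, *nalumi*, *jari*); -ef when the last vowel of the stem is a non-high vowel (*ibo*, *lia*, *tawe*).
The last vowel of *jo* is /o/, which is a non-high vowel, so the suffix is -ef, giving *joef*.
*atu*: last vowel = /u/, a high vowel → -zi → *atuzi*.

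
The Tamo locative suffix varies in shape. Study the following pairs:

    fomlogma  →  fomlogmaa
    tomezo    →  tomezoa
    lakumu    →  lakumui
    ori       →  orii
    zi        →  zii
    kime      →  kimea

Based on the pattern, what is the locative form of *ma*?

The pattern is height harmony: -i when the last vowel of the stem is a high vowel (*lakumu*, *ori*, *zi*); -a when the last vowel of the stem is a non-high vowel (*fomlogma*, *tomezo*, *kime*).
The last vowel of *ma* is /a/, which is a non-high vowel, so the suffix is -a, giving *maa*.

maa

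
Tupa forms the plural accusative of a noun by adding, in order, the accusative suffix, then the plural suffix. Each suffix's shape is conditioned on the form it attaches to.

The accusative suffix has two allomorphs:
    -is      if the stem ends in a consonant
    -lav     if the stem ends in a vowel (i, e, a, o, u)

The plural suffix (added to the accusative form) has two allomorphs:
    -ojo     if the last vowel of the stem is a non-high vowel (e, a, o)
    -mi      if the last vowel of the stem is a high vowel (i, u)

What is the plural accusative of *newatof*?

Since the final sound of *newatof* is /f/ (a consonant), it takes -is, giving *newatofis*.
The last vowel of the accusative form *newatofis* is /i/, which is a high vowel, so the plural suffix is -mi, giving *newatofismi*.

newatofismi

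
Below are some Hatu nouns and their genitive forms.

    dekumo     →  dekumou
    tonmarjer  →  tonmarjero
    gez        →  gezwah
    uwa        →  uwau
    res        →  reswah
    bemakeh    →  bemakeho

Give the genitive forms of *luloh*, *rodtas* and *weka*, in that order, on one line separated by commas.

Looking at the final sound of each stem: -wah when the stem ends in a sibilant (*gez*, *res*); -o when the stem ends in a non-sibilant consonant (*tonmarjer*, *bemakeh*); -u when the stem ends in a vowel (*dekumo*, *uwa*).
The final sound of *luloh* is /h/, which is a non-sibilant consonant, so the suffix is -o, giving *luloho*.
The final sound of *rodtas* is /s/, which is a sibilant, so the suffix is -wah, giving *rodtaswah*.
*weka* — final sound /a/ (a vowel) → -u → *wekau*.

luloho, rodtaswah, wekau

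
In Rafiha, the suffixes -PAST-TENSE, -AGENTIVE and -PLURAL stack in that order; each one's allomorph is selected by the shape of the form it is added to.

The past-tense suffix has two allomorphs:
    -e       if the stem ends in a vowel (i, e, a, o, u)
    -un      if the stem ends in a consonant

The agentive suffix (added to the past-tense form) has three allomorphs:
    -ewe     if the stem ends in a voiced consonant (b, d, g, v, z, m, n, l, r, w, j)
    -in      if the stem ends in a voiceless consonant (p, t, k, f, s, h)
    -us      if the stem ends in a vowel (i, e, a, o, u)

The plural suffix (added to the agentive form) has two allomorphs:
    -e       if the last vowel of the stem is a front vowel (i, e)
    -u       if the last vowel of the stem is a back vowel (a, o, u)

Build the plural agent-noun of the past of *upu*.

The final sound of *upu* is /u/, which is a vowel, so the past-tense suffix is -e, giving *upue*.
Since the final sound of the past-tense form *upue* is /e/ (a vowel), it takes -us, giving *upueus*.
The last vowel of the agentive form *upueus* is /u/, which is a back vowel, so the plural suffix is -u, giving *upueusu*.

upueusu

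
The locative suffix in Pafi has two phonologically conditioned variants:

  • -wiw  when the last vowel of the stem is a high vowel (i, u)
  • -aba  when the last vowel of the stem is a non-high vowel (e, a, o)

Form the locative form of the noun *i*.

iwiw

*i*: last vowel = /i/, a high vowel → -wiw → *iwiw*.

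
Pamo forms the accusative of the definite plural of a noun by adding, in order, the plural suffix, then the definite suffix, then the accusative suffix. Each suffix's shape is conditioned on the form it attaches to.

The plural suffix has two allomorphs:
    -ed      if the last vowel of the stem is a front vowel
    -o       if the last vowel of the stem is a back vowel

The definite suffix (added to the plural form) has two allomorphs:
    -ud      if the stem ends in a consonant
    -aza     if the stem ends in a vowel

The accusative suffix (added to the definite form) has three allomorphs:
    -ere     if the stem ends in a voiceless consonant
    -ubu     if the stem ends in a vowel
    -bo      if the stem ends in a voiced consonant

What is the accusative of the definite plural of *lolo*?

lolooazaubu

The last vowel of *lolo* is /o/, which is a back vowel, so the plural suffix is -o, giving *loloo*.
Since the final sound of the plural form *loloo* is /o/ (a vowel), it takes -aza, giving *lolooaza*.
The definite form *lolooaza* — final sound /a/ (a vowel) → -ubu → *lolooazaubu*.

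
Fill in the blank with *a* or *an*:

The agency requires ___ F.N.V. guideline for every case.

an

The indefinite article is chosen by the initial *sound* of the following word, not its spelling.
The initialism *F.N.V.* is read letter by letter; the first letter, F, is pronounced /ɛf/, which begins with a vowel sound.
So the article is *an*: The agency requires an F.N.V. guideline for every case.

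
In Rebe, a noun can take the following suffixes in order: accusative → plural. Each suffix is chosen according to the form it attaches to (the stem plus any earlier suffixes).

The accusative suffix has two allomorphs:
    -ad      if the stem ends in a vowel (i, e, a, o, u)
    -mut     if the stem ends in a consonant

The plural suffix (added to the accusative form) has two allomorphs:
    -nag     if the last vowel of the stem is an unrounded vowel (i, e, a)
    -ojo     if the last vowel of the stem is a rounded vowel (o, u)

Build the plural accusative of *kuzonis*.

kuzonismutojo

Since the final sound of *kuzonis* is /s/ (a consonant), it takes -mut, giving *kuzonismut*.
The accusative form *kuzonismut*: last vowel = /u/, a rounded vowel → -ojo → *kuzonismutojo*.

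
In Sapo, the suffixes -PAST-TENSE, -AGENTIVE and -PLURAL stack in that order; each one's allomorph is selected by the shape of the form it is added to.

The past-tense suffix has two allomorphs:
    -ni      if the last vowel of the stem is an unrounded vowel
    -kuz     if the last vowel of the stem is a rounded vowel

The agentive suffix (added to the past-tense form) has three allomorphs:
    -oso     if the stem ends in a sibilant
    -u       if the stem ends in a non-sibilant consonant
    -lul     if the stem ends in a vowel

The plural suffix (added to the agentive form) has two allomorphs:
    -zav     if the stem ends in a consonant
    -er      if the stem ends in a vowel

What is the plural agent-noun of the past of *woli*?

*woli* — last vowel /i/ (an unrounded vowel) → -ni → *wolini*.
Since the final sound of the past-tense form *wolini* is /i/ (a vowel), it takes -lul, giving *wolinilul*.
The agentive form *wolinilul* — final sound /l/ (a consonant) → -zav → *wolinilulzav*.

wolinilulzav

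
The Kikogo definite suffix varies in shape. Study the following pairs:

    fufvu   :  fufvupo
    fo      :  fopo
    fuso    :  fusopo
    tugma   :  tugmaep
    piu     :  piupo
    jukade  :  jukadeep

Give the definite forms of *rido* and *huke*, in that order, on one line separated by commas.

Looking at the last vowel of each stem: -po when the last vowel of the stem is a rounded vowel (*fufvu*, *fo*, *fuso*, *piu*); -ep when the last vowel of the stem is an unrounded vowel (*tugma*, *jukade*).
*rido*: last vowel = /o/, a rounded vowel → -po → *ridopo*.
*huke* — last vowel /e/ (an unrounded vowel) → -ep → *hukeep*.

ridopo, hukeep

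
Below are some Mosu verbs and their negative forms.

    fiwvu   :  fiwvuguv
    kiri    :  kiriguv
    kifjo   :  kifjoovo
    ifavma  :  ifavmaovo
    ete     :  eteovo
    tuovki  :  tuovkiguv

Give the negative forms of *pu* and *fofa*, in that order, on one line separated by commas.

puguv, fofaovo

The alternation tracks the last vowel of the stem — -guv when the last vowel of the stem is a high vowel (*fiwvu*, *kiri*, *tuovki*); -ovo when the last vowel of the stem is a non-high vowel (*kifjo*, *ifavma*, *ete*).
Since the last vowel of *pu* is /u/ (a high vowel), it takes -guv, giving *puguv*.
The last vowel of *fofa* is /a/, which is a non-high vowel, so the suffix is -ovo, giving *fofaovo*.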